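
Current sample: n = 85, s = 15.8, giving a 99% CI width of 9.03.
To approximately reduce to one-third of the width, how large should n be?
n ≈ 765

CI width ∝ 1/√n
To reduce width by factor 3, need √n to grow by 3 → need 3² = 9 times as many samples.

Current: n = 85, width = 9.03
New: n = 765, width ≈ 2.95

Width reduced by factor of 9.03/2.95 = 3.06.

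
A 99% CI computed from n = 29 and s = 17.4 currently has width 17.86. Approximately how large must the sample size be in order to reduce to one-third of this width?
n ≈ 261

CI width ∝ 1/√n
To reduce width by factor 3, need √n to grow by 3 → need 3² = 9 times as many samples.

Current: n = 29, width = 17.86
New: n = 261, width ≈ 5.59

Width reduced by factor of 17.86/5.59 = 3.19.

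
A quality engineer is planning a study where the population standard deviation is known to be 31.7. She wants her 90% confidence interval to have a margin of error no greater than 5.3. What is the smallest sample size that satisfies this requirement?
n ≥ 97

For margin E ≤ 5.3:
n ≥ (z* · σ / E)²
n ≥ (1.645 · 31.7 / 5.3)²
n ≥ 96.81

Minimum n = 97 (rounding up)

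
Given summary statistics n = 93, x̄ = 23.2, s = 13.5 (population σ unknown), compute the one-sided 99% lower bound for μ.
μ ≥ 19.89

Lower bound (one-sided):
t* = 2.368 (one-sided for 99%)
Lower bound = x̄ - t* · s/√n = 23.2 - 2.368 · 13.5/√93 = 19.89

We are 99% confident that μ ≥ 19.89.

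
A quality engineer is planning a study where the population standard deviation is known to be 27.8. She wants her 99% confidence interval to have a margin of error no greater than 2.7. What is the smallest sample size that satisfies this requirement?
n ≥ 704

For margin E ≤ 2.7:
n ≥ (z* · σ / E)²
n ≥ (2.576 · 27.8 / 2.7)²
n ≥ 703.48

Minimum n = 704 (rounding up)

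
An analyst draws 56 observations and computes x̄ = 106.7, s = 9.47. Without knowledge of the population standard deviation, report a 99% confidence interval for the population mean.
(103.32, 110.08)

t-interval (σ unknown):
df = n - 1 = 55
t* = 2.668 for 99% confidence

Margin of error = t* · s/√n = 2.668 · 9.47/√56 = 3.38

CI: (103.32, 110.08)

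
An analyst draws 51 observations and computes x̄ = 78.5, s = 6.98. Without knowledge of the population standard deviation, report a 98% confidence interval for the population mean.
(76.15, 80.85)

t-interval (σ unknown):
df = n - 1 = 50
t* = 2.403 for 98% confidence

Margin of error = t* · s/√n = 2.403 · 6.98/√51 = 2.35

CI: (76.15, 80.85)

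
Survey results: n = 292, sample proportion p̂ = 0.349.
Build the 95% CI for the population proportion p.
(0.294, 0.404)

Proportion CI:
SE = √(p̂(1-p̂)/n) = √(0.349 · 0.651 / 292) = 0.02789

z* = 1.960
Margin = z* · SE = 1.960 · 0.02789 = 0.0547

CI: 0.349 ± 0.0547 = (0.294, 0.404)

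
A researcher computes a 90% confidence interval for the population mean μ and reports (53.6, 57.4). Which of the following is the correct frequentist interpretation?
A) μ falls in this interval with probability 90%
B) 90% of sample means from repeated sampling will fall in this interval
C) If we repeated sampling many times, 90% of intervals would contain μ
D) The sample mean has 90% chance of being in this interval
C

A) Wrong — μ is fixed; the randomness lives in the interval, not in μ.
B) Wrong — coverage applies to intervals containing μ, not to future x̄ values.
C) Correct — this is the frequentist long-run coverage interpretation.
D) Wrong — x̄ is observed and sits in the interval by construction.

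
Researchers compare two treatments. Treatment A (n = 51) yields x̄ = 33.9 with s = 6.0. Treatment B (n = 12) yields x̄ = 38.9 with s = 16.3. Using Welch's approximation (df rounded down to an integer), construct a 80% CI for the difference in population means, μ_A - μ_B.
(-11.51, 1.51)

Difference: x̄₁ - x̄₂ = -5.00
SE = √(s₁²/n₁ + s₂²/n₂) = √(6.0²/51 + 16.3²/12) = 4.7798
df = 11.71 → 11 (Welch–Satterthwaite, rounded down)
t* = 1.363

CI: -5.00 ± 1.363 · 4.7798 = -5.00 ± 6.51 = (-11.51, 1.51)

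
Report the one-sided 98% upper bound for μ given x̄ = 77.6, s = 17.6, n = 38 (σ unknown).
μ ≤ 83.68

Upper bound (one-sided):
t* = 2.129 (one-sided for 98%)
Upper bound = x̄ + t* · s/√n = 77.6 + 2.129 · 17.6/√38 = 83.68

We are 98% confident that μ ≤ 83.68.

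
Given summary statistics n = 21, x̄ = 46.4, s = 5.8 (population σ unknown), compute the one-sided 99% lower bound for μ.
μ ≥ 43.20

Lower bound (one-sided):
t* = 2.528 (one-sided for 99%)
Lower bound = x̄ - t* · s/√n = 46.4 - 2.528 · 5.8/√21 = 43.20

We are 99% confident that μ ≥ 43.20.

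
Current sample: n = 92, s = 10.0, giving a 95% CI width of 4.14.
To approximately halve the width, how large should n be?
n ≈ 368

CI width ∝ 1/√n
To reduce width by factor 2, need √n to grow by 2 → need 2² = 4 times as many samples.

Current: n = 92, width = 4.14
New: n = 368, width ≈ 2.05

Width reduced by factor of 4.14/2.05 = 2.02.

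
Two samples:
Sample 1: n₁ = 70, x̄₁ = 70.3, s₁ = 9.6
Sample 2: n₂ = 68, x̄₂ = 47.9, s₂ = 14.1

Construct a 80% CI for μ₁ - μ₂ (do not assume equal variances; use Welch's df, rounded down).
(19.75, 25.05)

Difference: x̄₁ - x̄₂ = 22.40
SE = √(s₁²/n₁ + s₂²/n₂) = √(9.6²/70 + 14.1²/68) = 2.0592
df = 117.74 → 117 (Welch–Satterthwaite, rounded down)
t* = 1.289

CI: 22.40 ± 1.289 · 2.0592 = 22.40 ± 2.65 = (19.75, 25.05)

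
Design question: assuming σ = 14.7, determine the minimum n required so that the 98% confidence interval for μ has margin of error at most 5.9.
n ≥ 34

For margin E ≤ 5.9:
n ≥ (z* · σ / E)²
n ≥ (2.326 · 14.7 / 5.9)²
n ≥ 33.59

Minimum n = 34 (rounding up)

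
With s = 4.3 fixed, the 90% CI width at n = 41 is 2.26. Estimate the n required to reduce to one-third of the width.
n ≈ 369

CI width ∝ 1/√n
To reduce width by factor 3, need √n to grow by 3 → need 3² = 9 times as many samples.

Current: n = 41, width = 2.26
New: n = 369, width ≈ 0.74

Width reduced by factor of 2.26/0.74 = 3.05.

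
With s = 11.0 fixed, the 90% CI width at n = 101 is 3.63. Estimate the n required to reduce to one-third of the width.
n ≈ 909

CI width ∝ 1/√n
To reduce width by factor 3, need √n to grow by 3 → need 3² = 9 times as many samples.

Current: n = 101, width = 3.63
New: n = 909, width ≈ 1.20

Width reduced by factor of 3.63/1.20 = 3.02.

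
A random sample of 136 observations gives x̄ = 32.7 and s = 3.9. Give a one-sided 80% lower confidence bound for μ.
μ ≥ 32.42

Lower bound (one-sided):
t* = 0.844 (one-sided for 80%)
Lower bound = x̄ - t* · s/√n = 32.7 - 0.844 · 3.9/√136 = 32.42

We are 80% confident that μ ≥ 32.42.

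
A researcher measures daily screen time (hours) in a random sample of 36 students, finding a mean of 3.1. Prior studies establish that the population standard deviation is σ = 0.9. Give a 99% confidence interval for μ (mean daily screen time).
(2.71, 3.49)

z-interval (σ known):
z* = 2.576 for 99% confidence

Margin of error = z* · σ/√n = 2.576 · 0.9/√36 = 0.39

CI: (3.1 - 0.39, 3.1 + 0.39) = (2.71, 3.49)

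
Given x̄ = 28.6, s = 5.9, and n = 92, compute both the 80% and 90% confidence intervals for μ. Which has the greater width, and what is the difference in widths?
90% CI is wider by 0.45

df = 91
80% CI: t* = 1.291, (27.81, 29.39), width = 2 · t* · s/√n = 1.59
90% CI: t* = 1.662, (27.58, 29.62), width = 2 · t* · s/√n = 2.04

The 90% CI is wider by 2.04 - 1.59 = 0.45.
Higher confidence requires a wider interval.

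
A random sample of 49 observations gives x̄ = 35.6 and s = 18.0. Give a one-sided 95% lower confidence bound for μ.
μ ≥ 31.29

Lower bound (one-sided):
t* = 1.677 (one-sided for 95%)
Lower bound = x̄ - t* · s/√n = 35.6 - 1.677 · 18.0/√49 = 31.29

We are 95% confident that μ ≥ 31.29.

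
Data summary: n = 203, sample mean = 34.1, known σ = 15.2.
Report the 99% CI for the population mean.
(31.35, 36.85)

z-interval (σ known):
z* = 2.576 for 99% confidence

Margin of error = z* · σ/√n = 2.576 · 15.2/√203 = 2.75

CI: (34.1 - 2.75, 34.1 + 2.75) = (31.35, 36.85)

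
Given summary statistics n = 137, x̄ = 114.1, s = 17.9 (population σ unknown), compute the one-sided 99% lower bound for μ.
μ ≥ 110.50

Lower bound (one-sided):
t* = 2.354 (one-sided for 99%)
Lower bound = x̄ - t* · s/√n = 114.1 - 2.354 · 17.9/√137 = 110.50

We are 99% confident that μ ≥ 110.50.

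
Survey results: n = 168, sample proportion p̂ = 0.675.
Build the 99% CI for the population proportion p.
(0.582, 0.768)

Proportion CI:
SE = √(p̂(1-p̂)/n) = √(0.675 · 0.325 / 168) = 0.03614

z* = 2.576
Margin = z* · SE = 2.576 · 0.03614 = 0.0931

CI: 0.675 ± 0.0931 = (0.582, 0.768)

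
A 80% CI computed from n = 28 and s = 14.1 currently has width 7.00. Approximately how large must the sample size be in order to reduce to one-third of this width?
n ≈ 252

CI width ∝ 1/√n
To reduce width by factor 3, need √n to grow by 3 → need 3² = 9 times as many samples.

Current: n = 28, width = 7.00
New: n = 252, width ≈ 2.28

Width reduced by factor of 7.00/2.28 = 3.07.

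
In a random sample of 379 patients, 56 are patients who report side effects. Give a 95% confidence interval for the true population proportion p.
(0.112, 0.183)

Proportion CI:
p̂ = 56/379 = 0.14776
SE = √(p̂(1-p̂)/n) = √(0.14776 · 0.85224 / 379) = 0.01823

z* = 1.960
Margin = z* · SE = 1.960 · 0.01823 = 0.0357

CI: 0.14776 ± 0.0357 = (0.112, 0.183)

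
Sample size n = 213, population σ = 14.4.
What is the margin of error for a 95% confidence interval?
Margin of error = 1.93

Margin of error = z* · σ/√n
= 1.960 · 14.4/√213
= 1.960 · 14.4/14.5945
= 1.93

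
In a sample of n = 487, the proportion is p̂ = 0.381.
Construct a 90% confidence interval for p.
(0.345, 0.417)

Proportion CI:
SE = √(p̂(1-p̂)/n) = √(0.381 · 0.619 / 487) = 0.02201

z* = 1.645
Margin = z* · SE = 1.645 · 0.02201 = 0.0362

CI: 0.381 ± 0.0362 = (0.345, 0.417)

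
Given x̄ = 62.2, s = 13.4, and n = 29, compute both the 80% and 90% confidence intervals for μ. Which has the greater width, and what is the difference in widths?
90% CI is wider by 1.94

df = 28
80% CI: t* = 1.313, (58.93, 65.47), width = 2 · t* · s/√n = 6.53
90% CI: t* = 1.701, (57.97, 66.43), width = 2 · t* · s/√n = 8.47

The 90% CI is wider by 8.47 - 6.53 = 1.94.
Higher confidence requires a wider interval.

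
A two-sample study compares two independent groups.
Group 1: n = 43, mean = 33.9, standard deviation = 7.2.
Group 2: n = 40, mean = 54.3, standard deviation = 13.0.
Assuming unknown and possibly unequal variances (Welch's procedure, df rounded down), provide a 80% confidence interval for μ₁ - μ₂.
(-23.42, -17.38)

Difference: x̄₁ - x̄₂ = -20.40
SE = √(s₁²/n₁ + s₂²/n₂) = √(7.2²/43 + 13.0²/40) = 2.3304
df = 59.90 → 59 (Welch–Satterthwaite, rounded down)
t* = 1.296

CI: -20.40 ± 1.296 · 2.3304 = -20.40 ± 3.02 = (-23.42, -17.38)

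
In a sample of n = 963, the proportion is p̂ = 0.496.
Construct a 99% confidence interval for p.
(0.454, 0.538)

Proportion CI:
SE = √(p̂(1-p̂)/n) = √(0.496 · 0.504 / 963) = 0.01611

z* = 2.576
Margin = z* · SE = 2.576 · 0.01611 = 0.0415

CI: 0.496 ± 0.0415 = (0.454, 0.538)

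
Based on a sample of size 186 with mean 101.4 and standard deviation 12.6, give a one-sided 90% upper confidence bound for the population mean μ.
μ ≤ 102.59

Upper bound (one-sided):
t* = 1.286 (one-sided for 90%)
Upper bound = x̄ + t* · s/√n = 101.4 + 1.286 · 12.6/√186 = 102.59

We are 90% confident that μ ≤ 102.59.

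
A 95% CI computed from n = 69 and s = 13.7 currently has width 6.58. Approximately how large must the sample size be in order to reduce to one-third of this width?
n ≈ 621

CI width ∝ 1/√n
To reduce width by factor 3, need √n to grow by 3 → need 3² = 9 times as many samples.

Current: n = 69, width = 6.58
New: n = 621, width ≈ 2.16

Width reduced by factor of 6.58/2.16 = 3.05.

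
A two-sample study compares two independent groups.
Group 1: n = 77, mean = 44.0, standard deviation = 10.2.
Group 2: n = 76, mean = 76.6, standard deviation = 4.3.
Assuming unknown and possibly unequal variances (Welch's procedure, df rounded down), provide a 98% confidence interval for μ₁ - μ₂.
(-35.58, -29.62)

Difference: x̄₁ - x̄₂ = -32.60
SE = √(s₁²/n₁ + s₂²/n₂) = √(10.2²/77 + 4.3²/76) = 1.2627
df = 102.47 → 102 (Welch–Satterthwaite, rounded down)
t* = 2.363

CI: -32.60 ± 2.363 · 1.2627 = -32.60 ± 2.98 = (-35.58, -29.62)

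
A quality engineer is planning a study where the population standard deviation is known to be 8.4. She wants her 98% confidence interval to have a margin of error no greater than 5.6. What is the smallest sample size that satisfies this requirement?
n ≥ 13

For margin E ≤ 5.6:
n ≥ (z* · σ / E)²
n ≥ (2.326 · 8.4 / 5.6)²
n ≥ 12.17

Minimum n = 13 (rounding up)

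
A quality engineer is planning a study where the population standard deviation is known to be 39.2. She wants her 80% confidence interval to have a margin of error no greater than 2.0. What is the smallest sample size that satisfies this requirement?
n ≥ 632

For margin E ≤ 2.0:
n ≥ (z* · σ / E)²
n ≥ (1.282 · 39.2 / 2.0)²
n ≥ 631.38

Minimum n = 632 (rounding up)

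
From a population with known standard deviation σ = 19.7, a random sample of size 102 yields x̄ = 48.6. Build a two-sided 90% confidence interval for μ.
(45.39, 51.81)

z-interval (σ known):
z* = 1.645 for 90% confidence

Margin of error = z* · σ/√n = 1.645 · 19.7/√102 = 3.21

CI: (48.6 - 3.21, 48.6 + 3.21) = (45.39, 51.81)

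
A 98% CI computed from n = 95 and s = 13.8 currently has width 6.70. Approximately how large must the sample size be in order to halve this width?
n ≈ 380

CI width ∝ 1/√n
To reduce width by factor 2, need √n to grow by 2 → need 2² = 4 times as many samples.

Current: n = 95, width = 6.70
New: n = 380, width ≈ 3.31

Width reduced by factor of 6.70/3.31 = 2.02.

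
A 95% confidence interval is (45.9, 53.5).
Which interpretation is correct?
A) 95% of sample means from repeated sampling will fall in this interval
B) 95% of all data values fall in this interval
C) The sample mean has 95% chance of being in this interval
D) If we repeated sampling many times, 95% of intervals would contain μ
D

A) Wrong — coverage applies to intervals containing μ, not to future x̄ values.
B) Wrong — a CI is about the parameter μ, not individual data values.
C) Wrong — x̄ is observed and sits in the interval by construction.
D) Correct — this is the frequentist long-run coverage interpretation.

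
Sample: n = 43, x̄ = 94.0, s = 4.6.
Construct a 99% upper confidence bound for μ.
μ ≤ 95.70

Upper bound (one-sided):
t* = 2.418 (one-sided for 99%)
Upper bound = x̄ + t* · s/√n = 94.0 + 2.418 · 4.6/√43 = 95.70

We are 99% confident that μ ≤ 95.70.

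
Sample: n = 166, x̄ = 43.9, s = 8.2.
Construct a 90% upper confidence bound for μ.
μ ≤ 44.72

Upper bound (one-sided):
t* = 1.287 (one-sided for 90%)
Upper bound = x̄ + t* · s/√n = 43.9 + 1.287 · 8.2/√166 = 44.72

We are 90% confident that μ ≤ 44.72.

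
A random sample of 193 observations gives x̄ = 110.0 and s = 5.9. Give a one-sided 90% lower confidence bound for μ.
μ ≥ 109.45

Lower bound (one-sided):
t* = 1.286 (one-sided for 90%)
Lower bound = x̄ - t* · s/√n = 110.0 - 1.286 · 5.9/√193 = 109.45

We are 90% confident that μ ≥ 109.45.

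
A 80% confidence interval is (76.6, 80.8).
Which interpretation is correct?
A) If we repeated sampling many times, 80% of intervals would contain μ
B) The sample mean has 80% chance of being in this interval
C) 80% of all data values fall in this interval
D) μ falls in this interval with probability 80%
A

A) Correct — this is the frequentist long-run coverage interpretation.
B) Wrong — x̄ is observed and sits in the interval by construction.
C) Wrong — a CI is about the parameter μ, not individual data values.
D) Wrong — μ is fixed; the randomness lives in the interval, not in μ.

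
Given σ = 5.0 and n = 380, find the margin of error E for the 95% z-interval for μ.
Margin of error = 0.50

Margin of error = z* · σ/√n
= 1.960 · 5.0/√380
= 1.960 · 5.0/19.4936
= 0.50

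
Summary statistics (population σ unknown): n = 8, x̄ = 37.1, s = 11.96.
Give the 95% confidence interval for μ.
(27.10, 47.10)

t-interval (σ unknown):
df = n - 1 = 7
t* = 2.365 for 95% confidence

Margin of error = t* · s/√n = 2.365 · 11.96/√8 = 10.00

CI: (27.10, 47.10)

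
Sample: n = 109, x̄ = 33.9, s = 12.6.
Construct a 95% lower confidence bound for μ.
μ ≥ 31.90

Lower bound (one-sided):
t* = 1.659 (one-sided for 95%)
Lower bound = x̄ - t* · s/√n = 33.9 - 1.659 · 12.6/√109 = 31.90

We are 95% confident that μ ≥ 31.90.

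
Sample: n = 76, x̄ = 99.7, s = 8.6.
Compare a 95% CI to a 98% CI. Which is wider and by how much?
98% CI is wider by 0.76

df = 75
95% CI: t* = 1.992, (97.73, 101.67), width = 2 · t* · s/√n = 3.93
98% CI: t* = 2.377, (97.36, 102.04), width = 2 · t* · s/√n = 4.69

The 98% CI is wider by 4.69 - 3.93 = 0.76.
Higher confidence requires a wider interval.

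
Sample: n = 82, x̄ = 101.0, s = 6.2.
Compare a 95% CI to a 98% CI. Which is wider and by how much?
98% CI is wider by 0.52

df = 81
95% CI: t* = 1.990, (99.64, 102.36), width = 2 · t* · s/√n = 2.73
98% CI: t* = 2.373, (99.38, 102.62), width = 2 · t* · s/√n = 3.25

The 98% CI is wider by 3.25 - 2.73 = 0.52.
Higher confidence requires a wider interval.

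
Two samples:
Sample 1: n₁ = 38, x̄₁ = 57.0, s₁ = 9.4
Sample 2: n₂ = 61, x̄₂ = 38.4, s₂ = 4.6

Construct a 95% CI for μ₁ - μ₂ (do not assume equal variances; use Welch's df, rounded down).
(15.31, 21.89)

Difference: x̄₁ - x̄₂ = 18.60
SE = √(s₁²/n₁ + s₂²/n₂) = √(9.4²/38 + 4.6²/61) = 1.6347
df = 48.20 → 48 (Welch–Satterthwaite, rounded down)
t* = 2.011

CI: 18.60 ± 2.011 · 1.6347 = 18.60 ± 3.29 = (15.31, 21.89)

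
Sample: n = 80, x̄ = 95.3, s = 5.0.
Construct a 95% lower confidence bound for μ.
μ ≥ 94.37

Lower bound (one-sided):
t* = 1.664 (one-sided for 95%)
Lower bound = x̄ - t* · s/√n = 95.3 - 1.664 · 5.0/√80 = 94.37

We are 95% confident that μ ≥ 94.37.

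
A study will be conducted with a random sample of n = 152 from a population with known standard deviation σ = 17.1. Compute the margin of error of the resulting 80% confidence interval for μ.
Margin of error = 1.78

Margin of error = z* · σ/√n
= 1.282 · 17.1/√152
= 1.282 · 17.1/12.3288
= 1.78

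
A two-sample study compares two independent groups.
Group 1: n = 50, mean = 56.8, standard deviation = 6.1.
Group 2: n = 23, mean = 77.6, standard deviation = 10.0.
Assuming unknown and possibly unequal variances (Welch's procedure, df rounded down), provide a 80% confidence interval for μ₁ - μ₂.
(-23.76, -17.84)

Difference: x̄₁ - x̄₂ = -20.80
SE = √(s₁²/n₁ + s₂²/n₂) = √(6.1²/50 + 10.0²/23) = 2.2566
df = 29.78 → 29 (Welch–Satterthwaite, rounded down)
t* = 1.311

CI: -20.80 ± 1.311 · 2.2566 = -20.80 ± 2.96 = (-23.76, -17.84)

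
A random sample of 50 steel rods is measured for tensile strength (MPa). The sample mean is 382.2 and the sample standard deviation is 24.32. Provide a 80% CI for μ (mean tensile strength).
(377.73, 386.67)

t-interval (σ unknown):
df = n - 1 = 49
t* = 1.299 for 80% confidence

Margin of error = t* · s/√n = 1.299 · 24.32/√50 = 4.47

CI: (377.73, 386.67)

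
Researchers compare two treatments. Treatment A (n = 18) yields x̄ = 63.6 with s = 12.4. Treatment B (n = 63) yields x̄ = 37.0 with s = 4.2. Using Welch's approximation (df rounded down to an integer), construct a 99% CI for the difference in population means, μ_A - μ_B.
(18.05, 35.15)

Difference: x̄₁ - x̄₂ = 26.60
SE = √(s₁²/n₁ + s₂²/n₂) = √(12.4²/18 + 4.2²/63) = 2.9702
df = 18.13 → 18 (Welch–Satterthwaite, rounded down)
t* = 2.878

CI: 26.60 ± 2.878 · 2.9702 = 26.60 ± 8.55 = (18.05, 35.15)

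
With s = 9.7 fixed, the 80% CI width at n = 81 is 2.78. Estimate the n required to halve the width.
n ≈ 324

CI width ∝ 1/√n
To reduce width by factor 2, need √n to grow by 2 → need 2² = 4 times as many samples.

Current: n = 81, width = 2.78
New: n = 324, width ≈ 1.38

Width reduced by factor of 2.78/1.38 = 2.01.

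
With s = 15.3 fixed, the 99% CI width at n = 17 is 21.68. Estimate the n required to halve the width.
n ≈ 68

CI width ∝ 1/√n
To reduce width by factor 2, need √n to grow by 2 → need 2² = 4 times as many samples.

Current: n = 17, width = 21.68
New: n = 68, width ≈ 9.84

Width reduced by factor of 21.68/9.84 = 2.20.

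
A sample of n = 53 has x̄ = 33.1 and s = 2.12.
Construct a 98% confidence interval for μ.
(32.40, 33.80)

t-interval (σ unknown):
df = n - 1 = 52
t* = 2.400 for 98% confidence

Margin of error = t* · s/√n = 2.400 · 2.12/√53 = 0.70

CI: (32.40, 33.80)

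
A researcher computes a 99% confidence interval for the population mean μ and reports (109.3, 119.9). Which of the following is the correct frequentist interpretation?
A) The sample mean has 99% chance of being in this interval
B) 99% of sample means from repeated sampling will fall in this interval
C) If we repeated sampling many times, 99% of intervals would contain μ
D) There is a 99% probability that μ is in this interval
C

A) Wrong — x̄ is observed and sits in the interval by construction.
B) Wrong — coverage applies to intervals containing μ, not to future x̄ values.
C) Correct — this is the frequentist long-run coverage interpretation.
D) Wrong — μ is fixed; the randomness lives in the interval, not in μ.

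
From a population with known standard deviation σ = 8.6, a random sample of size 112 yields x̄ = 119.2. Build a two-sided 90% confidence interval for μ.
(117.86, 120.54)

z-interval (σ known):
z* = 1.645 for 90% confidence

Margin of error = z* · σ/√n = 1.645 · 8.6/√112 = 1.34

CI: (119.2 - 1.34, 119.2 + 1.34) = (117.86, 120.54)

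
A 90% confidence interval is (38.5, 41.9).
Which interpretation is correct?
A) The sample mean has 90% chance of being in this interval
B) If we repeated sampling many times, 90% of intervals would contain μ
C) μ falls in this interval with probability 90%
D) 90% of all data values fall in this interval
B

A) Wrong — x̄ is observed and sits in the interval by construction.
B) Correct — this is the frequentist long-run coverage interpretation.
C) Wrong — μ is fixed; the randomness lives in the interval, not in μ.
D) Wrong — a CI is about the parameter μ, not individual data values.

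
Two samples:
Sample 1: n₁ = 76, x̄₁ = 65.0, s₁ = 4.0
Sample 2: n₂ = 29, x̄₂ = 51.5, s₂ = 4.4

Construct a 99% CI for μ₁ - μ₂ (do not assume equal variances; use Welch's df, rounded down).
(10.98, 16.02)

Difference: x̄₁ - x̄₂ = 13.50
SE = √(s₁²/n₁ + s₂²/n₂) = √(4.0²/76 + 4.4²/29) = 0.9371
df = 46.71 → 46 (Welch–Satterthwaite, rounded down)
t* = 2.687

CI: 13.50 ± 2.687 · 0.9371 = 13.50 ± 2.52 = (10.98, 16.02)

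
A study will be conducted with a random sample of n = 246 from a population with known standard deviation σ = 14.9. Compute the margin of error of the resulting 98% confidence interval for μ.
Margin of error = 2.21

Margin of error = z* · σ/√n
= 2.326 · 14.9/√246
= 2.326 · 14.9/15.6844
= 2.21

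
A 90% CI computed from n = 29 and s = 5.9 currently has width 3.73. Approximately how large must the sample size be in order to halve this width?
n ≈ 116

CI width ∝ 1/√n
To reduce width by factor 2, need √n to grow by 2 → need 2² = 4 times as many samples.

Current: n = 29, width = 3.73
New: n = 116, width ≈ 1.82

Width reduced by factor of 3.73/1.82 = 2.05.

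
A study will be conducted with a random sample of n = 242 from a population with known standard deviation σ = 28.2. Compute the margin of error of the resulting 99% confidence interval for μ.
Margin of error = 4.67

Margin of error = z* · σ/√n
= 2.576 · 28.2/√242
= 2.576 · 28.2/15.5563
= 4.67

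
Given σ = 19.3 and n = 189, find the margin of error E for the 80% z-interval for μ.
Margin of error = 1.80

Margin of error = z* · σ/√n
= 1.282 · 19.3/√189
= 1.282 · 19.3/13.7477
= 1.80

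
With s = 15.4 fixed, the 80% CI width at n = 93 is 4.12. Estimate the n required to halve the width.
n ≈ 372

CI width ∝ 1/√n
To reduce width by factor 2, need √n to grow by 2 → need 2² = 4 times as many samples.

Current: n = 93, width = 4.12
New: n = 372, width ≈ 2.05

Width reduced by factor of 4.12/2.05 = 2.01.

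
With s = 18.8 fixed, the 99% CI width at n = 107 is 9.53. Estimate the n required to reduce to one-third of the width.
n ≈ 963

CI width ∝ 1/√n
To reduce width by factor 3, need √n to grow by 3 → need 3² = 9 times as many samples.

Current: n = 107, width = 9.53
New: n = 963, width ≈ 3.13

Width reduced by factor of 9.53/3.13 = 3.04.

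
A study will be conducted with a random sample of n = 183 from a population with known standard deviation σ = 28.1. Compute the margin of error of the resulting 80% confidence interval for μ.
Margin of error = 2.66

Margin of error = z* · σ/√n
= 1.282 · 28.1/√183
= 1.282 · 28.1/13.5277
= 2.66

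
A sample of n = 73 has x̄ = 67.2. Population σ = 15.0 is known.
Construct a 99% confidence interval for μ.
(62.68, 71.72)

z-interval (σ known):
z* = 2.576 for 99% confidence

Margin of error = z* · σ/√n = 2.576 · 15.0/√73 = 4.52

CI: (67.2 - 4.52, 67.2 + 4.52) = (62.68, 71.72)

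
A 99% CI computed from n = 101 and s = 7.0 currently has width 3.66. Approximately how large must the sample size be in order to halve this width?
n ≈ 404

CI width ∝ 1/√n
To reduce width by factor 2, need √n to grow by 2 → need 2² = 4 times as many samples.

Current: n = 101, width = 3.66
New: n = 404, width ≈ 1.80

Width reduced by factor of 3.66/1.80 = 2.03.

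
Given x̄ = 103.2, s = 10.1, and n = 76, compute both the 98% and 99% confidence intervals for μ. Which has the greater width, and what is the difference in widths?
99% CI is wider by 0.61

df = 75
98% CI: t* = 2.377, (100.45, 105.95), width = 2 · t* · s/√n = 5.51
99% CI: t* = 2.643, (100.14, 106.26), width = 2 · t* · s/√n = 6.12

The 99% CI is wider by 6.12 - 5.51 = 0.61.
Higher confidence requires a wider interval.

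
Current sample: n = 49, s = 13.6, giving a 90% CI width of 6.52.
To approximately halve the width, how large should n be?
n ≈ 196

CI width ∝ 1/√n
To reduce width by factor 2, need √n to grow by 2 → need 2² = 4 times as many samples.

Current: n = 49, width = 6.52
New: n = 196, width ≈ 3.21

Width reduced by factor of 6.52/3.21 = 2.03.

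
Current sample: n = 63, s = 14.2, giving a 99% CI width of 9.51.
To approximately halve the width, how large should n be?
n ≈ 252

CI width ∝ 1/√n
To reduce width by factor 2, need √n to grow by 2 → need 2² = 4 times as many samples.

Current: n = 63, width = 9.51
New: n = 252, width ≈ 4.64

Width reduced by factor of 9.51/4.64 = 2.05.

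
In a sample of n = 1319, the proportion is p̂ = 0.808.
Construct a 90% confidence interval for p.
(0.790, 0.826)

Proportion CI:
SE = √(p̂(1-p̂)/n) = √(0.808 · 0.192 / 1319) = 0.01085

z* = 1.645
Margin = z* · SE = 1.645 · 0.01085 = 0.0178

CI: 0.808 ± 0.0178 = (0.790, 0.826)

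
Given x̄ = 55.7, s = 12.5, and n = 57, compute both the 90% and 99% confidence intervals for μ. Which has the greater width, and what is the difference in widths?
99% CI is wider by 3.29

df = 56
90% CI: t* = 1.673, (52.93, 58.47), width = 2 · t* · s/√n = 5.54
99% CI: t* = 2.667, (51.28, 60.12), width = 2 · t* · s/√n = 8.83

The 99% CI is wider by 8.83 - 5.54 = 3.29.
Higher confidence requires a wider interval.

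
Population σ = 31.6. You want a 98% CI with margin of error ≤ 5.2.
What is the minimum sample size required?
n ≥ 200

For margin E ≤ 5.2:
n ≥ (z* · σ / E)²
n ≥ (2.326 · 31.6 / 5.2)²
n ≥ 199.80

Minimum n = 200 (rounding up)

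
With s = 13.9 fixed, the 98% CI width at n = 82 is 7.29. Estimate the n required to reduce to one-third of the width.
n ≈ 738

CI width ∝ 1/√n
To reduce width by factor 3, need √n to grow by 3 → need 3² = 9 times as many samples.

Current: n = 82, width = 7.29
New: n = 738, width ≈ 2.39

Width reduced by factor of 7.29/2.39 = 3.05.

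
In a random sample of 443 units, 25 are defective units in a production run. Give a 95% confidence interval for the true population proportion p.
(0.035, 0.078)

Proportion CI:
p̂ = 25/443 = 0.05643
SE = √(p̂(1-p̂)/n) = √(0.05643 · 0.94357 / 443) = 0.01096

z* = 1.960
Margin = z* · SE = 1.960 · 0.01096 = 0.0215

CI: 0.05643 ± 0.0215 = (0.035, 0.078)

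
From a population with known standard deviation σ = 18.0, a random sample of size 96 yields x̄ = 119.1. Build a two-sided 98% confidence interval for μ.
(114.83, 123.37)

z-interval (σ known):
z* = 2.326 for 98% confidence

Margin of error = z* · σ/√n = 2.326 · 18.0/√96 = 4.27

CI: (119.1 - 4.27, 119.1 + 4.27) = (114.83, 123.37)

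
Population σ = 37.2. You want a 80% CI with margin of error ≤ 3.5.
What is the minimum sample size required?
n ≥ 186

For margin E ≤ 3.5:
n ≥ (z* · σ / E)²
n ≥ (1.282 · 37.2 / 3.5)²
n ≥ 185.66

Minimum n = 186 (rounding up)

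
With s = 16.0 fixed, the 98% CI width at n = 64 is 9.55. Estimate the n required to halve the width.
n ≈ 256

CI width ∝ 1/√n
To reduce width by factor 2, need √n to grow by 2 → need 2² = 4 times as many samples.

Current: n = 64, width = 9.55
New: n = 256, width ≈ 4.68

Width reduced by factor of 9.55/4.68 = 2.04.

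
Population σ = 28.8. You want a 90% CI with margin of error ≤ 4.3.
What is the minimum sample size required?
n ≥ 122

For margin E ≤ 4.3:
n ≥ (z* · σ / E)²
n ≥ (1.645 · 28.8 / 4.3)²
n ≥ 121.39

Minimum n = 122 (rounding up)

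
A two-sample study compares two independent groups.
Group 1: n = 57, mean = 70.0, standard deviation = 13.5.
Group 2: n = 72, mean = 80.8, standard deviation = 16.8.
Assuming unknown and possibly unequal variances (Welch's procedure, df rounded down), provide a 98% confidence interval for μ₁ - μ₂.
(-17.09, -4.51)

Difference: x̄₁ - x̄₂ = -10.80
SE = √(s₁²/n₁ + s₂²/n₂) = √(13.5²/57 + 16.8²/72) = 2.6678
df = 126.96 → 126 (Welch–Satterthwaite, rounded down)
t* = 2.356

CI: -10.80 ± 2.356 · 2.6678 = -10.80 ± 6.29 = (-17.09, -4.51)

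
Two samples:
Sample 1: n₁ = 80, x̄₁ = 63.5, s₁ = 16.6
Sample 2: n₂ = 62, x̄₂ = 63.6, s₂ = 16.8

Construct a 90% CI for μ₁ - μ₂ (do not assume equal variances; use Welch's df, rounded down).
(-4.79, 4.59)

Difference: x̄₁ - x̄₂ = -0.10
SE = √(s₁²/n₁ + s₂²/n₂) = √(16.6²/80 + 16.8²/62) = 2.8279
df = 130.53 → 130 (Welch–Satterthwaite, rounded down)
t* = 1.657

CI: -0.10 ± 1.657 · 2.8279 = -0.10 ± 4.69 = (-4.79, 4.59)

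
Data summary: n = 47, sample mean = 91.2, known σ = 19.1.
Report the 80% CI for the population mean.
(87.63, 94.77)

z-interval (σ known):
z* = 1.282 for 80% confidence

Margin of error = z* · σ/√n = 1.282 · 19.1/√47 = 3.57

CI: (91.2 - 3.57, 91.2 + 3.57) = (87.63, 94.77)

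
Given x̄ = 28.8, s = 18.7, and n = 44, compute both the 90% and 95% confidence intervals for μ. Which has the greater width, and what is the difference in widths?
95% CI is wider by 1.89

df = 43
90% CI: t* = 1.681, (24.06, 33.54), width = 2 · t* · s/√n = 9.48
95% CI: t* = 2.017, (23.11, 34.49), width = 2 · t* · s/√n = 11.37

The 95% CI is wider by 11.37 - 9.48 = 1.89.
Higher confidence requires a wider interval.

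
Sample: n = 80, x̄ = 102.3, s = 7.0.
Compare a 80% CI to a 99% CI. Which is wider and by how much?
99% CI is wider by 2.11

df = 79
80% CI: t* = 1.292, (101.29, 103.31), width = 2 · t* · s/√n = 2.02
99% CI: t* = 2.640, (100.23, 104.37), width = 2 · t* · s/√n = 4.13

The 99% CI is wider by 4.13 - 2.02 = 2.11.
Higher confidence requires a wider interval.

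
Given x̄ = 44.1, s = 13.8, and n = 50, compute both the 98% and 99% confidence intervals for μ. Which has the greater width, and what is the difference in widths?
99% CI is wider by 1.07

df = 49
98% CI: t* = 2.405, (39.41, 48.79), width = 2 · t* · s/√n = 9.39
99% CI: t* = 2.680, (38.87, 49.33), width = 2 · t* · s/√n = 10.46

The 99% CI is wider by 10.46 - 9.39 = 1.07.
Higher confidence requires a wider interval.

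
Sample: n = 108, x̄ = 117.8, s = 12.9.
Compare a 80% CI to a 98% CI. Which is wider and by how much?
98% CI is wider by 2.66

df = 107
80% CI: t* = 1.290, (116.20, 119.40), width = 2 · t* · s/√n = 3.20
98% CI: t* = 2.362, (114.87, 120.73), width = 2 · t* · s/√n = 5.86

The 98% CI is wider by 5.86 - 3.20 = 2.66.
Higher confidence requires a wider interval.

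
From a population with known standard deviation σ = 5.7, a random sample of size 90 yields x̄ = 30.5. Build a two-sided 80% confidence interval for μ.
(29.73, 31.27)

z-interval (σ known):
z* = 1.282 for 80% confidence

Margin of error = z* · σ/√n = 1.282 · 5.7/√90 = 0.77

CI: (30.5 - 0.77, 30.5 + 0.77) = (29.73, 31.27)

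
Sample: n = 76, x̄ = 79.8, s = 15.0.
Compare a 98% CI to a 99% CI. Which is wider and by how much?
99% CI is wider by 0.92

df = 75
98% CI: t* = 2.377, (75.71, 83.89), width = 2 · t* · s/√n = 8.18
99% CI: t* = 2.643, (75.25, 84.35), width = 2 · t* · s/√n = 9.10

The 99% CI is wider by 9.10 - 8.18 = 0.92.
Higher confidence requires a wider interval.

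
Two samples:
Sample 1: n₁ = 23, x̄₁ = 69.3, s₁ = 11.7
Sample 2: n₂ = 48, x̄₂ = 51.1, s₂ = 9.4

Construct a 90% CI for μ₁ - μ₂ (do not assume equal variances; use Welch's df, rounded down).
(13.49, 22.91)

Difference: x̄₁ - x̄₂ = 18.20
SE = √(s₁²/n₁ + s₂²/n₂) = √(11.7²/23 + 9.4²/48) = 2.7915
df = 36.10 → 36 (Welch–Satterthwaite, rounded down)
t* = 1.688

CI: 18.20 ± 1.688 · 2.7915 = 18.20 ± 4.71 = (13.49, 22.91)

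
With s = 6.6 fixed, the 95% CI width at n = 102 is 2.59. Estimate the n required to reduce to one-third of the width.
n ≈ 918

CI width ∝ 1/√n
To reduce width by factor 3, need √n to grow by 3 → need 3² = 9 times as many samples.

Current: n = 102, width = 2.59
New: n = 918, width ≈ 0.86

Width reduced by factor of 2.59/0.86 = 3.01.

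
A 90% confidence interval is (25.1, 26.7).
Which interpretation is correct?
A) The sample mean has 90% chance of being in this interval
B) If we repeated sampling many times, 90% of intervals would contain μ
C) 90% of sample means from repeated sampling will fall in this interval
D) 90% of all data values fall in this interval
B

A) Wrong — x̄ is observed and sits in the interval by construction.
B) Correct — this is the frequentist long-run coverage interpretation.
C) Wrong — coverage applies to intervals containing μ, not to future x̄ values.
D) Wrong — a CI is about the parameter μ, not individual data values.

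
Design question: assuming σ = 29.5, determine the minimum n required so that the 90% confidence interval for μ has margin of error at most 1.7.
n ≥ 815

For margin E ≤ 1.7:
n ≥ (z* · σ / E)²
n ≥ (1.645 · 29.5 / 1.7)²
n ≥ 814.85

Minimum n = 815 (rounding up)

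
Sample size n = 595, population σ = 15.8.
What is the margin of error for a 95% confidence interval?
Margin of error = 1.27

Margin of error = z* · σ/√n
= 1.960 · 15.8/√595
= 1.960 · 15.8/24.3926
= 1.27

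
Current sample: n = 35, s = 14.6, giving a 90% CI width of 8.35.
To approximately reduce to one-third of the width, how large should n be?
n ≈ 315

CI width ∝ 1/√n
To reduce width by factor 3, need √n to grow by 3 → need 3² = 9 times as many samples.

Current: n = 35, width = 8.35
New: n = 315, width ≈ 2.71

Width reduced by factor of 8.35/2.71 = 3.08.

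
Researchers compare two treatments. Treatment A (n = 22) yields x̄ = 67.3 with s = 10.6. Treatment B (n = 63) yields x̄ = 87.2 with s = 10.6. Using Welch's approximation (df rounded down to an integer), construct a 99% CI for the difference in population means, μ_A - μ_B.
(-27.04, -12.76)

Difference: x̄₁ - x̄₂ = -19.90
SE = √(s₁²/n₁ + s₂²/n₂) = √(10.6²/22 + 10.6²/63) = 2.6250
df = 36.71 → 36 (Welch–Satterthwaite, rounded down)
t* = 2.719

CI: -19.90 ± 2.719 · 2.6250 = -19.90 ± 7.14 = (-27.04, -12.76)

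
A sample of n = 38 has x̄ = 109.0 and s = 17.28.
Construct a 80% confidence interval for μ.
(105.34, 112.66)

t-interval (σ unknown):
df = n - 1 = 37
t* = 1.305 for 80% confidence

Margin of error = t* · s/√n = 1.305 · 17.28/√38 = 3.66

CI: (105.34, 112.66)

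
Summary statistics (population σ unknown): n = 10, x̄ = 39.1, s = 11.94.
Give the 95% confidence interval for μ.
(30.56, 47.64)

t-interval (σ unknown):
df = n - 1 = 9
t* = 2.262 for 95% confidence

Margin of error = t* · s/√n = 2.262 · 11.94/√10 = 8.54

CI: (30.56, 47.64)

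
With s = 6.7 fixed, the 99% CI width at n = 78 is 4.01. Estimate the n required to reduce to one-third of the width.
n ≈ 702

CI width ∝ 1/√n
To reduce width by factor 3, need √n to grow by 3 → need 3² = 9 times as many samples.

Current: n = 78, width = 4.01
New: n = 702, width ≈ 1.31

Width reduced by factor of 4.01/1.31 = 3.06.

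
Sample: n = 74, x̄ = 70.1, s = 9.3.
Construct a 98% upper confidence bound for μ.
μ ≤ 72.36

Upper bound (one-sided):
t* = 2.091 (one-sided for 98%)
Upper bound = x̄ + t* · s/√n = 70.1 + 2.091 · 9.3/√74 = 72.36

We are 98% confident that μ ≤ 72.36.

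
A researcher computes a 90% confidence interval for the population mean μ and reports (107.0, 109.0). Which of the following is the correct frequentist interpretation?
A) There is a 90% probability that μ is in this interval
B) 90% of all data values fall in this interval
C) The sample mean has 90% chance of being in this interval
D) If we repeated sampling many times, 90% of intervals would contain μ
D

A) Wrong — μ is fixed; the randomness lives in the interval, not in μ.
B) Wrong — a CI is about the parameter μ, not individual data values.
C) Wrong — x̄ is observed and sits in the interval by construction.
D) Correct — this is the frequentist long-run coverage interpretation.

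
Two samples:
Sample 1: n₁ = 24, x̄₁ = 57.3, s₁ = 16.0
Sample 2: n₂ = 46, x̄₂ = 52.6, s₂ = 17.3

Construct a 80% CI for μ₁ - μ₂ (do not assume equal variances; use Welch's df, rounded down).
(-0.68, 10.08)

Difference: x̄₁ - x̄₂ = 4.70
SE = √(s₁²/n₁ + s₂²/n₂) = √(16.0²/24 + 17.3²/46) = 4.1440
df = 50.09 → 50 (Welch–Satterthwaite, rounded down)
t* = 1.299

CI: 4.70 ± 1.299 · 4.1440 = 4.70 ± 5.38 = (-0.68, 10.08)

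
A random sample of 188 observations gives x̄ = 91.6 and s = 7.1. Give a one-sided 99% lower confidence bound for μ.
μ ≥ 90.39

Lower bound (one-sided):
t* = 2.346 (one-sided for 99%)
Lower bound = x̄ - t* · s/√n = 91.6 - 2.346 · 7.1/√188 = 90.39

We are 99% confident that μ ≥ 90.39.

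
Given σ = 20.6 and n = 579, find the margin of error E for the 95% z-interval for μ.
Margin of error = 1.68

Margin of error = z* · σ/√n
= 1.960 · 20.6/√579
= 1.960 · 20.6/24.0624
= 1.68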